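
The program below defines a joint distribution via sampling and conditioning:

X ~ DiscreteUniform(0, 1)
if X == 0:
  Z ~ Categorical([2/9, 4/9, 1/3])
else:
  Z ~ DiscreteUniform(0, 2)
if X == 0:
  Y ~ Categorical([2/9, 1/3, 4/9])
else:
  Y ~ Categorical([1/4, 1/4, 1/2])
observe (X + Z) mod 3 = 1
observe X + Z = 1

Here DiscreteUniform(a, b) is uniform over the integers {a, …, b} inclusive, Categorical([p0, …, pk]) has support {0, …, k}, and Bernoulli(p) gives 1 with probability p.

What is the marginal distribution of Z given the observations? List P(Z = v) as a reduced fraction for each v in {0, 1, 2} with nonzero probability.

P(Z=0) = 3/7, P(Z=1) = 4/7

Enumerate traces; 6 have nonzero weight after conditioning:
  (X=0, Z=1, Y=0) weight 4/81
  (X=0, Z=1, Y=1) weight 2/27
  (X=0, Z=1, Y=2) weight 8/81
  (X=1, Z=0, Y=0) weight 1/24
  (X=1, Z=0, Y=1) weight 1/24
  (X=1, Z=0, Y=2) weight 1/12
Group by Z:
  weight(Z=0) = 1/6
  weight(Z=1) = 2/9
Total weight = 1/6 + 2/9 = 7/18
P(Z=0 | obs) = 1/6 / 7/18 = 3/7
P(Z=1 | obs) = 2/9 / 7/18 = 4/7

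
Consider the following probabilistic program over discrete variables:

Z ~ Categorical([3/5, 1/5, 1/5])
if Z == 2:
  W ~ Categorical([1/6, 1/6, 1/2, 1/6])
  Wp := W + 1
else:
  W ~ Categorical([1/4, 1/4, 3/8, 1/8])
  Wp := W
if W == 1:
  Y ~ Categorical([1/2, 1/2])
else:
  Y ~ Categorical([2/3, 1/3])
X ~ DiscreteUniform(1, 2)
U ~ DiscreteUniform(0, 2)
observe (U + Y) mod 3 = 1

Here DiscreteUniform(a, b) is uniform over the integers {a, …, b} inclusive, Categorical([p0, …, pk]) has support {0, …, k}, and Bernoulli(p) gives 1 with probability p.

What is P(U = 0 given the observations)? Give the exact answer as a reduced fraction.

Enumerate traces; 48 have nonzero weight after conditioning:
  (Z=0, W=0, Y=0, X=1, U=1) weight 1/60
  (Z=0, W=0, Y=0, X=2, U=1) weight 1/60
  (Z=0, W=0, Y=1, X=1, U=0) weight 1/120
  (Z=0, W=0, Y=1, X=2, U=0) weight 1/120
  (Z=0, W=1, Y=0, X=1, U=1) weight 1/80
  (Z=0, W=1, Y=0, X=2, U=1) weight 1/80
  (Z=0, W=1, Y=1, X=1, U=0) weight 1/80
  (Z=0, W=1, Y=1, X=2, U=0) weight 1/80
  … 40 more
Group by U:
  weight(U=0) = 67/540
  weight(U=1) = 113/540
Total weight = 67/540 + 113/540 = 1/3
P(U=0 | obs) = 67/540 / 1/3 = 67/180
P(U=1 | obs) = 113/540 / 1/3 = 113/180

P(U = 0 | obs) = 67/180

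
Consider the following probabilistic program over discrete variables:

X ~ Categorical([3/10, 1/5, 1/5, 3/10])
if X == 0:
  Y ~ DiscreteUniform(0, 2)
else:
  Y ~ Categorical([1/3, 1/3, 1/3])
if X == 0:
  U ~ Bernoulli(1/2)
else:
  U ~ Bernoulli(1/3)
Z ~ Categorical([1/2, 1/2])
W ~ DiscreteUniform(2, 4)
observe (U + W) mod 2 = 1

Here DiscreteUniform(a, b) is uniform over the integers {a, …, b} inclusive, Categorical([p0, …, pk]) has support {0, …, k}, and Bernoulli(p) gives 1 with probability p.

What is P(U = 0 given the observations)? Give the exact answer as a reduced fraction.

P(U = 0 | obs) = 37/83

Enumerate traces; 72 have nonzero weight after conditioning:
  (X=0, Y=0, U=0, Z=0, W=3) weight 1/120
  (X=0, Y=0, U=0, Z=1, W=3) weight 1/120
  (X=0, Y=0, U=1, Z=0, W=2) weight 1/120
  (X=0, Y=0, U=1, Z=0, W=4) weight 1/120
  (X=0, Y=0, U=1, Z=1, W=2) weight 1/120
  (X=0, Y=0, U=1, Z=1, W=4) weight 1/120
  (X=0, Y=1, U=0, Z=0, W=3) weight 1/120
  (X=0, Y=1, U=0, Z=1, W=3) weight 1/120
  … 64 more
Group by U:
  weight(U=0) = 37/180
  weight(U=1) = 23/90
Total weight = 37/180 + 23/90 = 83/180
P(U=0 | obs) = 37/180 / 83/180 = 37/83
P(U=1 | obs) = 23/90 / 83/180 = 46/83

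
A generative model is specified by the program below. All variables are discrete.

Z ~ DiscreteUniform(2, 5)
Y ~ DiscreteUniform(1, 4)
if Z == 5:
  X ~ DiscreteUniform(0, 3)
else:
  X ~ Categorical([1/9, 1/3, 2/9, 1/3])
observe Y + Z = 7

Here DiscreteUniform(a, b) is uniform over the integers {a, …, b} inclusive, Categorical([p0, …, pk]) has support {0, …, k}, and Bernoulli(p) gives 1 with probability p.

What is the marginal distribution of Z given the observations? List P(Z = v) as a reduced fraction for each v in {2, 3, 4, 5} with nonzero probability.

P(Z=3) = 1/3, P(Z=4) = 1/3, P(Z=5) = 1/3

Enumerate traces; 12 have nonzero weight after conditioning:
  (Z=3, Y=4, X=0) weight 1/144
  (Z=3, Y=4, X=1) weight 1/48
  (Z=3, Y=4, X=2) weight 1/72
  (Z=3, Y=4, X=3) weight 1/48
  (Z=4, Y=3, X=0) weight 1/144
  (Z=4, Y=3, X=1) weight 1/48
  (Z=4, Y=3, X=2) weight 1/72
  (Z=4, Y=3, X=3) weight 1/48
  (Z=5, Y=2, X=0) weight 1/64
  … 3 more
Group by Z:
  weight(Z=3) = 1/16
  weight(Z=4) = 1/16
  weight(Z=5) = 1/16
Total weight = 1/16 + 1/16 + 1/16 = 3/16
P(Z=3 | obs) = 1/16 / 3/16 = 1/3
P(Z=4 | obs) = 1/16 / 3/16 = 1/3
P(Z=5 | obs) = 1/16 / 3/16 = 1/3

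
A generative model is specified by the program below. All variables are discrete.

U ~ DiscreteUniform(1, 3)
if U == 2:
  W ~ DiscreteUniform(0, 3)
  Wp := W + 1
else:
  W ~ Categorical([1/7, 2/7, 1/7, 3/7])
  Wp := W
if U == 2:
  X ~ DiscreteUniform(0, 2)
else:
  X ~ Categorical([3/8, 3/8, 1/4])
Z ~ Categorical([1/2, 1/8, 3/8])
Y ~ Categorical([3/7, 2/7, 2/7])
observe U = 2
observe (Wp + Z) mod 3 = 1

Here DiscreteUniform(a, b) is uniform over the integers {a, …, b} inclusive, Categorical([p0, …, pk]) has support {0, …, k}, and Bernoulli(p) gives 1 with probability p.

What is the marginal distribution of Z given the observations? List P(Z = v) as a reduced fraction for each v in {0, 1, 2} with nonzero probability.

P(Z=0) = 2/3, P(Z=1) = 1/12, P(Z=2) = 1/4

Enumerate traces; 36 have nonzero weight after conditioning:
  (U=2, W=0, X=0, Z=0, Y=0) weight 1/168
  (U=2, W=0, X=0, Z=0, Y=1) weight 1/252
  (U=2, W=0, X=0, Z=0, Y=2) weight 1/252
  (U=2, W=0, X=1, Z=0, Y=0) weight 1/168
  (U=2, W=0, X=1, Z=0, Y=1) weight 1/252
  (U=2, W=0, X=1, Z=0, Y=2) weight 1/252
  (U=2, W=0, X=2, Z=0, Y=0) weight 1/168
  (U=2, W=0, X=2, Z=0, Y=1) weight 1/252
  (U=2, W=1, X=0, Z=2, Y=0) weight 1/224
  (U=2, W=2, X=0, Z=1, Y=0) weight 1/672
  … 26 more
Group by Z:
  weight(Z=0) = 1/12
  weight(Z=1) = 1/96
  weight(Z=2) = 1/32
Total weight = 1/12 + 1/96 + 1/32 = 1/8
P(Z=0 | obs) = 1/12 / 1/8 = 2/3
P(Z=1 | obs) = 1/96 / 1/8 = 1/12
P(Z=2 | obs) = 1/32 / 1/8 = 1/4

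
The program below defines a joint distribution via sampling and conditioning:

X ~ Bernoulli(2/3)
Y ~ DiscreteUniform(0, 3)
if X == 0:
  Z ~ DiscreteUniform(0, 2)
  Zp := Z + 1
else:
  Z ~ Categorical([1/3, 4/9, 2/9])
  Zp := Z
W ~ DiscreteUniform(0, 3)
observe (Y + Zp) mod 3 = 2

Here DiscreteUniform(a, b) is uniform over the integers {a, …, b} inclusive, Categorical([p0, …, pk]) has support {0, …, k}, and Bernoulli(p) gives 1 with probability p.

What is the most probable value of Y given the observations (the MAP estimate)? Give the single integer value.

Enumerate traces; 32 have nonzero weight after conditioning:
  (X=0, Y=0, Z=1, W=0) weight 1/144
  (X=0, Y=0, Z=1, W=1) weight 1/144
  (X=0, Y=0, Z=1, W=2) weight 1/144
  (X=0, Y=0, Z=1, W=3) weight 1/144
  (X=0, Y=1, Z=0, W=0) weight 1/144
  (X=0, Y=1, Z=0, W=1) weight 1/144
  (X=0, Y=1, Z=0, W=2) weight 1/144
  (X=0, Y=1, Z=0, W=3) weight 1/144
  (X=0, Y=2, Z=2, W=0) weight 1/144
  (X=0, Y=3, Z=1, W=0) weight 1/144
  … 22 more
Group by Y:
  weight(Y=0) = 7/108
  weight(Y=1) = 11/108
  weight(Y=2) = 1/12
  weight(Y=3) = 7/108
Total weight = 7/108 + 11/108 + 1/12 + 7/108 = 17/54
P(Y=0 | obs) = 7/108 / 17/54 = 7/34
P(Y=1 | obs) = 11/108 / 17/54 = 11/34
P(Y=2 | obs) = 1/12 / 17/54 = 9/34
P(Y=3 | obs) = 7/108 / 17/54 = 7/34
argmax = 1

argmax_v P(Y = v | obs) = 1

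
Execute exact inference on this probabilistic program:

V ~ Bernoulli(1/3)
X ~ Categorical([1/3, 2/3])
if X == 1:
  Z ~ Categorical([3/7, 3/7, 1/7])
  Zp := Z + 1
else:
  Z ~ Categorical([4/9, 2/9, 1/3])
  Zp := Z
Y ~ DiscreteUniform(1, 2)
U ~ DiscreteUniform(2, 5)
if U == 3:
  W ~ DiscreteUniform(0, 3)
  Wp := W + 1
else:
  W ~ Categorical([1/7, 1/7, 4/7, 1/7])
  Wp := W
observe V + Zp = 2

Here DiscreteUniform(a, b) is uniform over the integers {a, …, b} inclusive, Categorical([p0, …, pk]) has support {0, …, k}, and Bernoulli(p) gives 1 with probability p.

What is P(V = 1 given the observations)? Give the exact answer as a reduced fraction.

Enumerate traces; 128 have nonzero weight after conditioning:
  (V=0, X=0, Z=2, Y=1, U=2, W=0) weight 1/756
  (V=0, X=0, Z=2, Y=1, U=2, W=1) weight 1/756
  (V=0, X=0, Z=2, Y=1, U=2, W=2) weight 1/189
  (V=0, X=0, Z=2, Y=1, U=2, W=3) weight 1/756
  (V=0, X=0, Z=2, Y=1, U=3, W=0) weight 1/432
  (V=0, X=0, Z=2, Y=1, U=3, W=1) weight 1/432
  (V=0, X=0, Z=2, Y=1, U=3, W=2) weight 1/432
  (V=0, X=0, Z=2, Y=1, U=3, W=3) weight 1/432
  (V=1, X=0, Z=1, Y=1, U=2, W=0) weight 1/2268
  … 119 more
Group by V:
  weight(V=0) = 50/189
  weight(V=1) = 68/567
Total weight = 50/189 + 68/567 = 218/567
P(V=0 | obs) = 50/189 / 218/567 = 75/109
P(V=1 | obs) = 68/567 / 218/567 = 34/109

P(V = 1 | obs) = 34/109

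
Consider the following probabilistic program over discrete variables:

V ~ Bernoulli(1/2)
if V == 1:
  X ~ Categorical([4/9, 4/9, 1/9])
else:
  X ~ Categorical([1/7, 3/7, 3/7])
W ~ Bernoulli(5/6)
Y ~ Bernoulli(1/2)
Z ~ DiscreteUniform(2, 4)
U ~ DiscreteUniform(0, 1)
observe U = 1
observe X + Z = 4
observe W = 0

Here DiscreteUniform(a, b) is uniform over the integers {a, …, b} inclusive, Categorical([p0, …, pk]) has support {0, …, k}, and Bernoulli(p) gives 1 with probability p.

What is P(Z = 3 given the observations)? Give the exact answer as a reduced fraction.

Enumerate traces; 12 have nonzero weight after conditioning:
  (V=0, X=0, W=0, Y=0, Z=4, U=1) weight 1/1008
  (V=0, X=0, W=0, Y=1, Z=4, U=1) weight 1/1008
  (V=0, X=1, W=0, Y=0, Z=3, U=1) weight 1/336
  (V=0, X=1, W=0, Y=1, Z=3, U=1) weight 1/336
  (V=0, X=2, W=0, Y=0, Z=2, U=1) weight 1/336
  (V=0, X=2, W=0, Y=1, Z=2, U=1) weight 1/336
  (V=1, X=0, W=0, Y=0, Z=4, U=1) weight 1/324
  (V=1, X=0, W=0, Y=1, Z=4, U=1) weight 1/324
  … 4 more
Group by Z:
  weight(Z=2) = 17/2268
  weight(Z=3) = 55/4536
  weight(Z=4) = 37/4536
Total weight = 17/2268 + 55/4536 + 37/4536 = 1/36
P(Z=2 | obs) = 17/2268 / 1/36 = 17/63
P(Z=3 | obs) = 55/4536 / 1/36 = 55/126
P(Z=4 | obs) = 37/4536 / 1/36 = 37/126

P(Z = 3 | obs) = 55/126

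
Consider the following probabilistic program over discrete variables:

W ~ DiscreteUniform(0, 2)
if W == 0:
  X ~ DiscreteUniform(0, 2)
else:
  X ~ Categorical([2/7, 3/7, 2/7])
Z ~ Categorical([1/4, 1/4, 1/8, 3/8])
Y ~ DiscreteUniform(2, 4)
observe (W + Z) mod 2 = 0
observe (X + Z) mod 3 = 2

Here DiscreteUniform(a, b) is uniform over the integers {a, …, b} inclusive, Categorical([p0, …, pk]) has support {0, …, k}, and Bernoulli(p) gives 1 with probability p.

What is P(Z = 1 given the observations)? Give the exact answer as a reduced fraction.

P(Z = 1 | obs) = 6/25

Enumerate traces; 18 have nonzero weight after conditioning:
  (W=0, X=0, Z=2, Y=2) weight 1/216
  (W=0, X=0, Z=2, Y=3) weight 1/216
  (W=0, X=0, Z=2, Y=4) weight 1/216
  (W=0, X=2, Z=0, Y=2) weight 1/108
  (W=0, X=2, Z=0, Y=3) weight 1/108
  (W=0, X=2, Z=0, Y=4) weight 1/108
  (W=1, X=1, Z=1, Y=2) weight 1/84
  (W=1, X=1, Z=1, Y=3) weight 1/84
  (W=1, X=2, Z=3, Y=2) weight 1/84
  … 9 more
Group by Z:
  weight(Z=0) = 13/252
  weight(Z=1) = 1/28
  weight(Z=2) = 13/504
  weight(Z=3) = 1/28
Total weight = 13/252 + 1/28 + 13/504 + 1/28 = 25/168
P(Z=0 | obs) = 13/252 / 25/168 = 26/75
P(Z=1 | obs) = 1/28 / 25/168 = 6/25
P(Z=2 | obs) = 13/504 / 25/168 = 13/75
P(Z=3 | obs) = 1/28 / 25/168 = 6/25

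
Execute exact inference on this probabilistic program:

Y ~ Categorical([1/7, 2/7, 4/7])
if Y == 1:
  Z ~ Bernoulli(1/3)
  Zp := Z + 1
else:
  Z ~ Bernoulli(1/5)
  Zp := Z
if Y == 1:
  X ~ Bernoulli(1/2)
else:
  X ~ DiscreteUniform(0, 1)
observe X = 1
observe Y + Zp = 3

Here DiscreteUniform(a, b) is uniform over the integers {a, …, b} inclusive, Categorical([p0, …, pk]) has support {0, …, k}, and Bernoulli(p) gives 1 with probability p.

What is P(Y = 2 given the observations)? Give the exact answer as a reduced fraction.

P(Y = 2 | obs) = 6/11

Enumerate traces; 2 have nonzero weight after conditioning:
  (Y=1, Z=1, X=1) weight 1/21
  (Y=2, Z=1, X=1) weight 2/35
Group by Y:
  weight(Y=1) = 1/21
  weight(Y=2) = 2/35
Total weight = 1/21 + 2/35 = 11/105
P(Y=1 | obs) = 1/21 / 11/105 = 5/11
P(Y=2 | obs) = 2/35 / 11/105 = 6/11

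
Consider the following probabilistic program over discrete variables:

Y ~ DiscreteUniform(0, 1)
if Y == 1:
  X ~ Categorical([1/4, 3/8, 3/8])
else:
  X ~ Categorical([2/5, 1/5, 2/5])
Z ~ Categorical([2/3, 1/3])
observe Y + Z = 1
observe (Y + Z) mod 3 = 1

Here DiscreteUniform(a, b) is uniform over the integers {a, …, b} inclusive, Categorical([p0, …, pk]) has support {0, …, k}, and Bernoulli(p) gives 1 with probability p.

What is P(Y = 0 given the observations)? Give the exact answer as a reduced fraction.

Enumerate traces; 6 have nonzero weight after conditioning:
  (Y=0, X=0, Z=1) weight 1/15
  (Y=0, X=1, Z=1) weight 1/30
  (Y=0, X=2, Z=1) weight 1/15
  (Y=1, X=0, Z=0) weight 1/12
  (Y=1, X=1, Z=0) weight 1/8
  (Y=1, X=2, Z=0) weight 1/8
Group by Y:
  weight(Y=0) = 1/6
  weight(Y=1) = 1/3
Total weight = 1/6 + 1/3 = 1/2
P(Y=0 | obs) = 1/6 / 1/2 = 1/3
P(Y=1 | obs) = 1/3 / 1/2 = 2/3

P(Y = 0 | obs) = 1/3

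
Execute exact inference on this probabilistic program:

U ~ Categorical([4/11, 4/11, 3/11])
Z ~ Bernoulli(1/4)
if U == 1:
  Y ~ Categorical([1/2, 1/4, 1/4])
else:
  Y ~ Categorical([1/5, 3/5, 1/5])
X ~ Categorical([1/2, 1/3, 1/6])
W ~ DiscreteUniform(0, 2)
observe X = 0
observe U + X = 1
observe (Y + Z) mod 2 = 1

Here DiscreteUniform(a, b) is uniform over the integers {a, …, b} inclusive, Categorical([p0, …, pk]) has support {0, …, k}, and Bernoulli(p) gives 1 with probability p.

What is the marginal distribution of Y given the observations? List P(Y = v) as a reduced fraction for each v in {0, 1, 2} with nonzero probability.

P(Y=0) = 1/3, P(Y=1) = 1/2, P(Y=2) = 1/6

Enumerate traces; 9 have nonzero weight after conditioning:
  (U=1, Z=0, Y=1, X=0, W=0) weight 1/88
  (U=1, Z=0, Y=1, X=0, W=1) weight 1/88
  (U=1, Z=0, Y=1, X=0, W=2) weight 1/88
  (U=1, Z=1, Y=0, X=0, W=0) weight 1/132
  (U=1, Z=1, Y=0, X=0, W=1) weight 1/132
  (U=1, Z=1, Y=0, X=0, W=2) weight 1/132
  (U=1, Z=1, Y=2, X=0, W=0) weight 1/264
  (U=1, Z=1, Y=2, X=0, W=1) weight 1/264
  … 1 more
Group by Y:
  weight(Y=0) = 1/44
  weight(Y=1) = 3/88
  weight(Y=2) = 1/88
Total weight = 1/44 + 3/88 + 1/88 = 3/44
P(Y=0 | obs) = 1/44 / 3/44 = 1/3
P(Y=1 | obs) = 3/88 / 3/44 = 1/2
P(Y=2 | obs) = 1/88 / 3/44 = 1/6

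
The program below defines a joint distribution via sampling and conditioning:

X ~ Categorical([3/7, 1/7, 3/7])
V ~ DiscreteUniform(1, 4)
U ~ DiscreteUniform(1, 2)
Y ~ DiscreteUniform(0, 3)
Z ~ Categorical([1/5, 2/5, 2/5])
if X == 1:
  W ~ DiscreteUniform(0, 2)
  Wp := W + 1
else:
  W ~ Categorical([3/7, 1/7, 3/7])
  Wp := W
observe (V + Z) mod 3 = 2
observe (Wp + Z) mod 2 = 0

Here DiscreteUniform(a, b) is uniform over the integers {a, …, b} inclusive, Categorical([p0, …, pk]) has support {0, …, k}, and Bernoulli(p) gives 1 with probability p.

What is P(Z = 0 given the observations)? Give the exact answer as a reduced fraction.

P(Z = 0 | obs) = 115/473

Enumerate traces; 144 have nonzero weight after conditioning:
  (X=0, V=1, U=1, Y=0, Z=1, W=1) weight 3/3920
  (X=0, V=1, U=1, Y=1, Z=1, W=1) weight 3/3920
  (X=0, V=1, U=1, Y=2, Z=1, W=1) weight 3/3920
  (X=0, V=1, U=1, Y=3, Z=1, W=1) weight 3/3920
  (X=0, V=1, U=2, Y=0, Z=1, W=1) weight 3/3920
  (X=0, V=1, U=2, Y=1, Z=1, W=1) weight 3/3920
  (X=0, V=1, U=2, Y=2, Z=1, W=1) weight 3/3920
  (X=0, V=1, U=2, Y=3, Z=1, W=1) weight 3/3920
  (X=0, V=2, U=1, Y=0, Z=0, W=0) weight 9/7840
  (X=0, V=3, U=1, Y=0, Z=2, W=0) weight 9/3920
  … 134 more
Group by Z:
  weight(Z=0) = 23/588
  weight(Z=1) = 32/735
  weight(Z=2) = 23/294
Total weight = 23/588 + 32/735 + 23/294 = 473/2940
P(Z=0 | obs) = 23/588 / 473/2940 = 115/473
P(Z=1 | obs) = 32/735 / 473/2940 = 128/473
P(Z=2 | obs) = 23/294 / 473/2940 = 230/473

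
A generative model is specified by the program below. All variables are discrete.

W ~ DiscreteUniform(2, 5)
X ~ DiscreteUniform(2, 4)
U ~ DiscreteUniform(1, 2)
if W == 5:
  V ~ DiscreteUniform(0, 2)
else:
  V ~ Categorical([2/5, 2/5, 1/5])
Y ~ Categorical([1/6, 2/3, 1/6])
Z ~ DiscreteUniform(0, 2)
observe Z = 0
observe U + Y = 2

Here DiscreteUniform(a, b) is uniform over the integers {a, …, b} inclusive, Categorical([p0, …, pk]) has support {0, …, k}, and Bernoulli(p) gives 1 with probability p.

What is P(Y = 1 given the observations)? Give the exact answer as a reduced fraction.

P(Y = 1 | obs) = 4/5

Enumerate traces; 72 have nonzero weight after conditioning:
  (W=2, X=2, U=1, V=0, Y=1, Z=0) weight 1/270
  (W=2, X=2, U=1, V=1, Y=1, Z=0) weight 1/270
  (W=2, X=2, U=1, V=2, Y=1, Z=0) weight 1/540
  (W=2, X=2, U=2, V=0, Y=0, Z=0) weight 1/1080
  (W=2, X=2, U=2, V=1, Y=0, Z=0) weight 1/1080
  (W=2, X=2, U=2, V=2, Y=0, Z=0) weight 1/2160
  (W=2, X=3, U=1, V=0, Y=1, Z=0) weight 1/270
  (W=2, X=3, U=1, V=1, Y=1, Z=0) weight 1/270
  … 64 more
Group by Y:
  weight(Y=0) = 1/36
  weight(Y=1) = 1/9
Total weight = 1/36 + 1/9 = 5/36
P(Y=0 | obs) = 1/36 / 5/36 = 1/5
P(Y=1 | obs) = 1/9 / 5/36 = 4/5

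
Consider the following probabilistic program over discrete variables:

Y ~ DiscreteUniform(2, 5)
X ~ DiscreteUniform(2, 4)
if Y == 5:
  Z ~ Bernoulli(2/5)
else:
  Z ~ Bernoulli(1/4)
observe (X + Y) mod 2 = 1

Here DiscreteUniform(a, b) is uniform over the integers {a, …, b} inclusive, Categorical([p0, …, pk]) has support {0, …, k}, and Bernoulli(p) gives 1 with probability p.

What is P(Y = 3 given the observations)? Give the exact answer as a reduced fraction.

Enumerate traces; 12 have nonzero weight after conditioning:
  (Y=2, X=3, Z=0) weight 1/16
  (Y=2, X=3, Z=1) weight 1/48
  (Y=3, X=2, Z=0) weight 1/16
  (Y=3, X=2, Z=1) weight 1/48
  (Y=3, X=4, Z=0) weight 1/16
  (Y=3, X=4, Z=1) weight 1/48
  (Y=4, X=3, Z=0) weight 1/16
  (Y=4, X=3, Z=1) weight 1/48
  (Y=5, X=2, Z=0) weight 1/20
  … 3 more
Group by Y:
  weight(Y=2) = 1/12
  weight(Y=3) = 1/6
  weight(Y=4) = 1/12
  weight(Y=5) = 1/6
Total weight = 1/12 + 1/6 + 1/12 + 1/6 = 1/2
P(Y=2 | obs) = 1/12 / 1/2 = 1/6
P(Y=3 | obs) = 1/6 / 1/2 = 1/3
P(Y=4 | obs) = 1/12 / 1/2 = 1/6
P(Y=5 | obs) = 1/6 / 1/2 = 1/3

P(Y = 3 | obs) = 1/3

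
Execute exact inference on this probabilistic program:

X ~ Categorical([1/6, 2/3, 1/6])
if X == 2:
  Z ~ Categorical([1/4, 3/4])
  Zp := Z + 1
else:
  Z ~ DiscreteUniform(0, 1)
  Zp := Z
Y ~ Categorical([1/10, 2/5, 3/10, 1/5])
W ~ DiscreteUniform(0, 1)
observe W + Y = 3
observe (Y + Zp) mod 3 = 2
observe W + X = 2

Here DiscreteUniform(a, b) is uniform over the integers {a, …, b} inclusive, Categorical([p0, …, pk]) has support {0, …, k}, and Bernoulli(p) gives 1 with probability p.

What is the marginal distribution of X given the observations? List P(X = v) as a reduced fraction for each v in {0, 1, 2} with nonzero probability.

Enumerate traces; 2 have nonzero weight after conditioning:
  (X=1, Z=0, Y=2, W=1) weight 1/20
  (X=2, Z=1, Y=3, W=0) weight 1/80
Group by X:
  weight(X=1) = 1/20
  weight(X=2) = 1/80
Total weight = 1/20 + 1/80 = 1/16
P(X=1 | obs) = 1/20 / 1/16 = 4/5
P(X=2 | obs) = 1/80 / 1/16 = 1/5

P(X=1) = 4/5, P(X=2) = 1/5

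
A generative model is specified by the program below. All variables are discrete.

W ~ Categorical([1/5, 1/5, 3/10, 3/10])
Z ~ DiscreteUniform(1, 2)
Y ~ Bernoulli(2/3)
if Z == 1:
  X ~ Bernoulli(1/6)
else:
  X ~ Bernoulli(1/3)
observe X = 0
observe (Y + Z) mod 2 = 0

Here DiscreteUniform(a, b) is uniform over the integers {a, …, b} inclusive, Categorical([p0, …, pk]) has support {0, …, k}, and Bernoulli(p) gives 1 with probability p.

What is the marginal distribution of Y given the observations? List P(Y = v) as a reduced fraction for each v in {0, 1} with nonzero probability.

Enumerate traces; 8 have nonzero weight after conditioning:
  (W=0, Z=1, Y=1, X=0) weight 1/18
  (W=0, Z=2, Y=0, X=0) weight 1/45
  (W=1, Z=1, Y=1, X=0) weight 1/18
  (W=1, Z=2, Y=0, X=0) weight 1/45
  (W=2, Z=1, Y=1, X=0) weight 1/12
  (W=2, Z=2, Y=0, X=0) weight 1/30
  (W=3, Z=1, Y=1, X=0) weight 1/12
  (W=3, Z=2, Y=0, X=0) weight 1/30
Group by Y:
  weight(Y=0) = 1/9
  weight(Y=1) = 5/18
Total weight = 1/9 + 5/18 = 7/18
P(Y=0 | obs) = 1/9 / 7/18 = 2/7
P(Y=1 | obs) = 5/18 / 7/18 = 5/7

P(Y=0) = 2/7, P(Y=1) = 5/7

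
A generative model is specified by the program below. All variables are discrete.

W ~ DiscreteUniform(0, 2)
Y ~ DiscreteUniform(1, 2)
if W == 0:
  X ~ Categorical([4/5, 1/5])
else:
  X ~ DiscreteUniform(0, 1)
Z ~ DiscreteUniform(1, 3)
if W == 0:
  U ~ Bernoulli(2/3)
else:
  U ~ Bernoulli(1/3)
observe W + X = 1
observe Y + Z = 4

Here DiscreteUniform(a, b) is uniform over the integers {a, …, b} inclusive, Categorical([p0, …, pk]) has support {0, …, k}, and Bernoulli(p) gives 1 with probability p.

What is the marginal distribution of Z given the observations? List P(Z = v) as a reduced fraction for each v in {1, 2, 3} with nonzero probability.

P(Z=2) = 1/2, P(Z=3) = 1/2

Enumerate traces; 8 have nonzero weight after conditioning:
  (W=0, Y=1, X=1, Z=3, U=0) weight 1/270
  (W=0, Y=1, X=1, Z=3, U=1) weight 1/135
  (W=0, Y=2, X=1, Z=2, U=0) weight 1/270
  (W=0, Y=2, X=1, Z=2, U=1) weight 1/135
  (W=1, Y=1, X=0, Z=3, U=0) weight 1/54
  (W=1, Y=1, X=0, Z=3, U=1) weight 1/108
  (W=1, Y=2, X=0, Z=2, U=0) weight 1/54
  (W=1, Y=2, X=0, Z=2, U=1) weight 1/108
Group by Z:
  weight(Z=2) = 7/180
  weight(Z=3) = 7/180
Total weight = 7/180 + 7/180 = 7/90
P(Z=2 | obs) = 7/180 / 7/90 = 1/2
P(Z=3 | obs) = 7/180 / 7/90 = 1/2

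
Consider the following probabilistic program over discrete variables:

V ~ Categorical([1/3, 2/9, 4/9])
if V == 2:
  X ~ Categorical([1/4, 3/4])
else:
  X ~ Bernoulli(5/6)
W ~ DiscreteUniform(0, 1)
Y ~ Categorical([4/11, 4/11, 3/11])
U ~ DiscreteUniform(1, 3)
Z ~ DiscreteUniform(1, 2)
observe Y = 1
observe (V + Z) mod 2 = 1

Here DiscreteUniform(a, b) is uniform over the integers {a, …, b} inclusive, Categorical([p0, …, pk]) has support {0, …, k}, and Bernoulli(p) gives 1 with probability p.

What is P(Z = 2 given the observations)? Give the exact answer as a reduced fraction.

P(Z = 2 | obs) = 2/9

Enumerate traces; 36 have nonzero weight after conditioning:
  (V=0, X=0, W=0, Y=1, U=1, Z=1) weight 1/594
  (V=0, X=0, W=0, Y=1, U=2, Z=1) weight 1/594
  (V=0, X=0, W=0, Y=1, U=3, Z=1) weight 1/594
  (V=0, X=0, W=1, Y=1, U=1, Z=1) weight 1/594
  (V=0, X=0, W=1, Y=1, U=2, Z=1) weight 1/594
  (V=0, X=0, W=1, Y=1, U=3, Z=1) weight 1/594
  (V=0, X=1, W=0, Y=1, U=1, Z=1) weight 5/594
  (V=0, X=1, W=0, Y=1, U=2, Z=1) weight 5/594
  (V=1, X=0, W=0, Y=1, U=1, Z=2) weight 1/891
  … 27 more
Group by Z:
  weight(Z=1) = 14/99
  weight(Z=2) = 4/99
Total weight = 14/99 + 4/99 = 2/11
P(Z=1 | obs) = 14/99 / 2/11 = 7/9
P(Z=2 | obs) = 4/99 / 2/11 = 2/9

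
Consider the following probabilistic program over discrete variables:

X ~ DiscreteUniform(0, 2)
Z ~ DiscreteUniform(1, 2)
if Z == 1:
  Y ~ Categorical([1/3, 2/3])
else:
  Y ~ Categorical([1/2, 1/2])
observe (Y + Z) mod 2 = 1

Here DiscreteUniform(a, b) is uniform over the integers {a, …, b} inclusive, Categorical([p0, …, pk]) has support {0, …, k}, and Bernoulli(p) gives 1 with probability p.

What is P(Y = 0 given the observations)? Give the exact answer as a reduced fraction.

P(Y = 0 | obs) = 2/5

Enumerate traces; 6 have nonzero weight after conditioning:
  (X=0, Z=1, Y=0) weight 1/18
  (X=0, Z=2, Y=1) weight 1/12
  (X=1, Z=1, Y=0) weight 1/18
  (X=1, Z=2, Y=1) weight 1/12
  (X=2, Z=1, Y=0) weight 1/18
  (X=2, Z=2, Y=1) weight 1/12
Group by Y:
  weight(Y=0) = 1/6
  weight(Y=1) = 1/4
Total weight = 1/6 + 1/4 = 5/12
P(Y=0 | obs) = 1/6 / 5/12 = 2/5
P(Y=1 | obs) = 1/4 / 5/12 = 3/5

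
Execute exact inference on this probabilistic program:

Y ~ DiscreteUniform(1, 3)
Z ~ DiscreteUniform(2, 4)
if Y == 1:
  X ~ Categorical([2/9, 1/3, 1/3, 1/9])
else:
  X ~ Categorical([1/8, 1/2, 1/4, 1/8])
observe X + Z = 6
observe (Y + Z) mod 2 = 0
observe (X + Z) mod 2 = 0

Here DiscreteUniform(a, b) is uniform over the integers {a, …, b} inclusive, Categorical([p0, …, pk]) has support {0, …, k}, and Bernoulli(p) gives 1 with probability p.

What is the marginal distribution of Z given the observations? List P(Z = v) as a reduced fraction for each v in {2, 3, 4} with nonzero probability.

Enumerate traces; 3 have nonzero weight after conditioning:
  (Y=1, Z=3, X=3) weight 1/81
  (Y=2, Z=4, X=2) weight 1/36
  (Y=3, Z=3, X=3) weight 1/72
Group by Z:
  weight(Z=3) = 17/648
  weight(Z=4) = 1/36
Total weight = 17/648 + 1/36 = 35/648
P(Z=3 | obs) = 17/648 / 35/648 = 17/35
P(Z=4 | obs) = 1/36 / 35/648 = 18/35

P(Z=3) = 17/35, P(Z=4) = 18/35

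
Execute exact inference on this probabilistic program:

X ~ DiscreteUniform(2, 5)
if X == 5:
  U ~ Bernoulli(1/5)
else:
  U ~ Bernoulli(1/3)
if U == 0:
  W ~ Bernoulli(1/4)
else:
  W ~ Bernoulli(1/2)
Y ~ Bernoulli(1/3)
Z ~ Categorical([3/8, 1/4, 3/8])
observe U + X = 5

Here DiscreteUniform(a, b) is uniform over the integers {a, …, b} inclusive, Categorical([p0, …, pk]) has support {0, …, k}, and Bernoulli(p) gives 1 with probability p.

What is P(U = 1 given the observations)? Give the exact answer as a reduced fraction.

Enumerate traces; 24 have nonzero weight after conditioning:
  (X=4, U=1, W=0, Y=0, Z=0) weight 1/96
  (X=4, U=1, W=0, Y=0, Z=1) weight 1/144
  (X=4, U=1, W=0, Y=0, Z=2) weight 1/96
  (X=4, U=1, W=0, Y=1, Z=0) weight 1/192
  (X=4, U=1, W=0, Y=1, Z=1) weight 1/288
  (X=4, U=1, W=0, Y=1, Z=2) weight 1/192
  (X=4, U=1, W=1, Y=0, Z=0) weight 1/96
  (X=4, U=1, W=1, Y=0, Z=1) weight 1/144
  (X=5, U=0, W=0, Y=0, Z=0) weight 3/80
  … 15 more
Group by U:
  weight(U=0) = 1/5
  weight(U=1) = 1/12
Total weight = 1/5 + 1/12 = 17/60
P(U=0 | obs) = 1/5 / 17/60 = 12/17
P(U=1 | obs) = 1/12 / 17/60 = 5/17

P(U = 1 | obs) = 5/17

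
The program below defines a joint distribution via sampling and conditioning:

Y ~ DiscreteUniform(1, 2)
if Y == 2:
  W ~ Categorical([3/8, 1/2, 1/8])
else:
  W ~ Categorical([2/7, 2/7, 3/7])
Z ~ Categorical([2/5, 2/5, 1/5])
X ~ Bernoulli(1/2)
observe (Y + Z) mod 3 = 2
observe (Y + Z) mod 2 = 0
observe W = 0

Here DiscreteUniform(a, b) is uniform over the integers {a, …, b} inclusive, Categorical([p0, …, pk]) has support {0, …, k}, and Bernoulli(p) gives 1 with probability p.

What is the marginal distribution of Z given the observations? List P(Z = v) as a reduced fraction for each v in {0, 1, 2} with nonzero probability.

P(Z=0) = 21/37, P(Z=1) = 16/37

Enumerate traces; 4 have nonzero weight after conditioning:
  (Y=1, W=0, Z=1, X=0) weight 1/35
  (Y=1, W=0, Z=1, X=1) weight 1/35
  (Y=2, W=0, Z=0, X=0) weight 3/80
  (Y=2, W=0, Z=0, X=1) weight 3/80
Group by Z:
  weight(Z=0) = 3/40
  weight(Z=1) = 2/35
Total weight = 3/40 + 2/35 = 37/280
P(Z=0 | obs) = 3/40 / 37/280 = 21/37
P(Z=1 | obs) = 2/35 / 37/280 = 16/37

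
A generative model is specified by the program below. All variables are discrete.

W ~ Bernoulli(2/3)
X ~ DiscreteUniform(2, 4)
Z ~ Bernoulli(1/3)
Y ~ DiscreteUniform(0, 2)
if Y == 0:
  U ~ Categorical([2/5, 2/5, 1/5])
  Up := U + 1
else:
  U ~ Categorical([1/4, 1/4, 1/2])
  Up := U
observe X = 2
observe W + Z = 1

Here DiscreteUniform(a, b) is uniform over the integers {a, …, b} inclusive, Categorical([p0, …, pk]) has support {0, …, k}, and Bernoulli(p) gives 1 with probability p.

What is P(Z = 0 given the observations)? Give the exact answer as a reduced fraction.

Enumerate traces; 18 have nonzero weight after conditioning:
  (W=0, X=2, Z=1, Y=0, U=0) weight 2/405
  (W=0, X=2, Z=1, Y=0, U=1) weight 2/405
  (W=0, X=2, Z=1, Y=0, U=2) weight 1/405
  (W=0, X=2, Z=1, Y=1, U=0) weight 1/324
  (W=0, X=2, Z=1, Y=1, U=1) weight 1/324
  (W=0, X=2, Z=1, Y=1, U=2) weight 1/162
  (W=0, X=2, Z=1, Y=2, U=0) weight 1/324
  (W=0, X=2, Z=1, Y=2, U=1) weight 1/324
  (W=1, X=2, Z=0, Y=0, U=0) weight 8/405
  … 9 more
Group by Z:
  weight(Z=0) = 4/27
  weight(Z=1) = 1/27
Total weight = 4/27 + 1/27 = 5/27
P(Z=0 | obs) = 4/27 / 5/27 = 4/5
P(Z=1 | obs) = 1/27 / 5/27 = 1/5

P(Z = 0 | obs) = 4/5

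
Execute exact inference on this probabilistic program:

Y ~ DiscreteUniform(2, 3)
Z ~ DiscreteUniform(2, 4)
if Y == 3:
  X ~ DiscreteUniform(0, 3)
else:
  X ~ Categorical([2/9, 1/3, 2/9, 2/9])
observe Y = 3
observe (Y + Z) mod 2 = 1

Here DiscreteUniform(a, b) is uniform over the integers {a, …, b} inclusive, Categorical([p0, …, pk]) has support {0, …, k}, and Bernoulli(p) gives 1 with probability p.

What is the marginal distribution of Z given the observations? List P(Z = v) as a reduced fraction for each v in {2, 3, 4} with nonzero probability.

Enumerate traces; 8 have nonzero weight after conditioning:
  (Y=3, Z=2, X=0) weight 1/24
  (Y=3, Z=2, X=1) weight 1/24
  (Y=3, Z=2, X=2) weight 1/24
  (Y=3, Z=2, X=3) weight 1/24
  (Y=3, Z=4, X=0) weight 1/24
  (Y=3, Z=4, X=1) weight 1/24
  (Y=3, Z=4, X=2) weight 1/24
  (Y=3, Z=4, X=3) weight 1/24
Group by Z:
  weight(Z=2) = 1/6
  weight(Z=4) = 1/6
Total weight = 1/6 + 1/6 = 1/3
P(Z=2 | obs) = 1/6 / 1/3 = 1/2
P(Z=4 | obs) = 1/6 / 1/3 = 1/2

P(Z=2) = 1/2, P(Z=4) = 1/2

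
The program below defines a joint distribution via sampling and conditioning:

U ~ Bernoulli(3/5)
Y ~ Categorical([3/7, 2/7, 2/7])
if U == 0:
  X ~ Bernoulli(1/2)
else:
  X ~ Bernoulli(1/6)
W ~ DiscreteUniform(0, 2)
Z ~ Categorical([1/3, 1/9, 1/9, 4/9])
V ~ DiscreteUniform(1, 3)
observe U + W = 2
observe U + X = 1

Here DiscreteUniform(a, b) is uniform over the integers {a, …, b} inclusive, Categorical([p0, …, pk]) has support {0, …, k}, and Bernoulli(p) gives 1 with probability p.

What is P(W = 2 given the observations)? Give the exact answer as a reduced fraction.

P(W = 2 | obs) = 2/7

Enumerate traces; 72 have nonzero weight after conditioning:
  (U=0, Y=0, X=1, W=2, Z=0, V=1) weight 1/315
  (U=0, Y=0, X=1, W=2, Z=0, V=2) weight 1/315
  (U=0, Y=0, X=1, W=2, Z=0, V=3) weight 1/315
  (U=0, Y=0, X=1, W=2, Z=1, V=1) weight 1/945
  (U=0, Y=0, X=1, W=2, Z=1, V=2) weight 1/945
  (U=0, Y=0, X=1, W=2, Z=1, V=3) weight 1/945
  (U=0, Y=0, X=1, W=2, Z=2, V=1) weight 1/945
  (U=0, Y=0, X=1, W=2, Z=2, V=2) weight 1/945
  (U=1, Y=0, X=0, W=1, Z=0, V=1) weight 1/126
  … 63 more
Group by W:
  weight(W=1) = 1/6
  weight(W=2) = 1/15
Total weight = 1/6 + 1/15 = 7/30
P(W=1 | obs) = 1/6 / 7/30 = 5/7
P(W=2 | obs) = 1/15 / 7/30 = 2/7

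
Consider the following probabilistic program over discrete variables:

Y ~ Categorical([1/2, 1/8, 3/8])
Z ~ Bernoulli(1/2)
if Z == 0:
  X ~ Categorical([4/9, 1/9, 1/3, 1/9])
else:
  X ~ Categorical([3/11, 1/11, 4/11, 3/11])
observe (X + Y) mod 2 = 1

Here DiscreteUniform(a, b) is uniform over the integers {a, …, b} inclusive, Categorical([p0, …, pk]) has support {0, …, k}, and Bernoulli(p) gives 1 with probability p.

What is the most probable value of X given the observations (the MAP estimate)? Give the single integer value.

argmax_v P(X = v | obs) = 3

Enumerate traces; 12 have nonzero weight after conditioning:
  (Y=0, Z=0, X=1) weight 1/36
  (Y=0, Z=0, X=3) weight 1/36
  (Y=0, Z=1, X=1) weight 1/44
  (Y=0, Z=1, X=3) weight 3/44
  (Y=1, Z=0, X=0) weight 1/36
  (Y=1, Z=0, X=2) weight 1/48
  (Y=1, Z=1, X=0) weight 3/176
  (Y=1, Z=1, X=2) weight 1/44
  … 4 more
Group by X:
  weight(X=0) = 71/1584
  weight(X=1) = 35/396
  weight(X=2) = 23/528
  weight(X=3) = 133/792
Total weight = 71/1584 + 35/396 + 23/528 + 133/792 = 91/264
P(X=0 | obs) = 71/1584 / 91/264 = 71/546
P(X=1 | obs) = 35/396 / 91/264 = 10/39
P(X=2 | obs) = 23/528 / 91/264 = 23/182
P(X=3 | obs) = 133/792 / 91/264 = 19/39
argmax = 3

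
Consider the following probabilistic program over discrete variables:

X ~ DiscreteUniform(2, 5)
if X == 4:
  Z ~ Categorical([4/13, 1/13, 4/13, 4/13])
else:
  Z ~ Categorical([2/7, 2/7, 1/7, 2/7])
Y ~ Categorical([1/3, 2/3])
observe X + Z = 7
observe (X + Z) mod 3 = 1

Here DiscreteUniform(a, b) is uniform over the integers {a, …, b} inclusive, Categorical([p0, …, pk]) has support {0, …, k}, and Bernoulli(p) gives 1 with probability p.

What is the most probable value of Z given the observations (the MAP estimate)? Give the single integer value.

Enumerate traces; 4 have nonzero weight after conditioning:
  (X=4, Z=3, Y=0) weight 1/39
  (X=4, Z=3, Y=1) weight 2/39
  (X=5, Z=2, Y=0) weight 1/84
  (X=5, Z=2, Y=1) weight 1/42
Group by Z:
  weight(Z=2) = 1/28
  weight(Z=3) = 1/13
Total weight = 1/28 + 1/13 = 41/364
P(Z=2 | obs) = 1/28 / 41/364 = 13/41
P(Z=3 | obs) = 1/13 / 41/364 = 28/41
argmax = 3

argmax_v P(Z = v | obs) = 3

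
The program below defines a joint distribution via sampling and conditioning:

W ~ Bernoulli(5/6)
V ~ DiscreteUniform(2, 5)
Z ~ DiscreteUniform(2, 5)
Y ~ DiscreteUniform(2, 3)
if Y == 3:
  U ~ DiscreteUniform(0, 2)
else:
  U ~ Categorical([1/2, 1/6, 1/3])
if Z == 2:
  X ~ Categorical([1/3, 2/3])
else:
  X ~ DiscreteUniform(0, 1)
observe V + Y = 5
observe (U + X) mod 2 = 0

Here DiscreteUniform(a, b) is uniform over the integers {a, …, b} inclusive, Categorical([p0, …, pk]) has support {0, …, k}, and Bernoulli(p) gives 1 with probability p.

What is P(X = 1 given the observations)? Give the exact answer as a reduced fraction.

Enumerate traces; 48 have nonzero weight after conditioning:
  (W=0, V=2, Z=2, Y=3, U=0, X=0) weight 1/1728
  (W=0, V=2, Z=2, Y=3, U=1, X=1) weight 1/864
  (W=0, V=2, Z=2, Y=3, U=2, X=0) weight 1/1728
  (W=0, V=2, Z=3, Y=3, U=0, X=0) weight 1/1152
  (W=0, V=2, Z=3, Y=3, U=1, X=1) weight 1/1152
  (W=0, V=2, Z=3, Y=3, U=2, X=0) weight 1/1152
  (W=0, V=2, Z=4, Y=3, U=0, X=0) weight 1/1152
  (W=0, V=2, Z=4, Y=3, U=1, X=1) weight 1/1152
  … 40 more
Group by X:
  weight(X=0) = 11/128
  weight(X=1) = 13/384
Total weight = 11/128 + 13/384 = 23/192
P(X=0 | obs) = 11/128 / 23/192 = 33/46
P(X=1 | obs) = 13/384 / 23/192 = 13/46

P(X = 1 | obs) = 13/46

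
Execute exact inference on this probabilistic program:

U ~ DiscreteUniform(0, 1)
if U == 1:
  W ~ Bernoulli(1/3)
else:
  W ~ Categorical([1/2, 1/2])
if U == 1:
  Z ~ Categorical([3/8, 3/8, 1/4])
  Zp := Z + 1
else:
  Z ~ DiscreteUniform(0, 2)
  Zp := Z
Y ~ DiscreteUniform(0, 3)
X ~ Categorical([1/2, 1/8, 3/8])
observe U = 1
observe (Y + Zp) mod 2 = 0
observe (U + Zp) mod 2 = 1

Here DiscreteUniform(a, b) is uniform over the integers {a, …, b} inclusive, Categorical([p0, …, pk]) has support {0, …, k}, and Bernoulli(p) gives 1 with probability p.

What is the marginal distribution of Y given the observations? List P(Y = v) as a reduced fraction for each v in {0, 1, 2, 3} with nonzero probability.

Enumerate traces; 12 have nonzero weight after conditioning:
  (U=1, W=0, Z=1, Y=0, X=0) weight 1/64
  (U=1, W=0, Z=1, Y=0, X=1) weight 1/256
  (U=1, W=0, Z=1, Y=0, X=2) weight 3/256
  (U=1, W=0, Z=1, Y=2, X=0) weight 1/64
  (U=1, W=0, Z=1, Y=2, X=1) weight 1/256
  (U=1, W=0, Z=1, Y=2, X=2) weight 3/256
  (U=1, W=1, Z=1, Y=0, X=0) weight 1/128
  (U=1, W=1, Z=1, Y=0, X=1) weight 1/512
  … 4 more
Group by Y:
  weight(Y=0) = 3/64
  weight(Y=2) = 3/64
Total weight = 3/64 + 3/64 = 3/32
P(Y=0 | obs) = 3/64 / 3/32 = 1/2
P(Y=2 | obs) = 3/64 / 3/32 = 1/2

P(Y=0) = 1/2, P(Y=2) = 1/2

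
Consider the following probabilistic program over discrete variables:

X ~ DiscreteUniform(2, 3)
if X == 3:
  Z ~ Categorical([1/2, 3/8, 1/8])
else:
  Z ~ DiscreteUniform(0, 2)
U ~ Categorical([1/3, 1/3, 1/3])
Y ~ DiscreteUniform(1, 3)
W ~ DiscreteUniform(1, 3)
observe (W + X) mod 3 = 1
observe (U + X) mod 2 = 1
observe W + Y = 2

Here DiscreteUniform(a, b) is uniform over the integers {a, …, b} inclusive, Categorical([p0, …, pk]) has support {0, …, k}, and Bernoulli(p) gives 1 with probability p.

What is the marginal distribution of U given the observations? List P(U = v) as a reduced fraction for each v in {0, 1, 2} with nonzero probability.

P(U=0) = 1/2, P(U=2) = 1/2

Enumerate traces; 6 have nonzero weight after conditioning:
  (X=3, Z=0, U=0, Y=1, W=1) weight 1/108
  (X=3, Z=0, U=2, Y=1, W=1) weight 1/108
  (X=3, Z=1, U=0, Y=1, W=1) weight 1/144
  (X=3, Z=1, U=2, Y=1, W=1) weight 1/144
  (X=3, Z=2, U=0, Y=1, W=1) weight 1/432
  (X=3, Z=2, U=2, Y=1, W=1) weight 1/432
Group by U:
  weight(U=0) = 1/54
  weight(U=2) = 1/54
Total weight = 1/54 + 1/54 = 1/27
P(U=0 | obs) = 1/54 / 1/27 = 1/2
P(U=2 | obs) = 1/54 / 1/27 = 1/2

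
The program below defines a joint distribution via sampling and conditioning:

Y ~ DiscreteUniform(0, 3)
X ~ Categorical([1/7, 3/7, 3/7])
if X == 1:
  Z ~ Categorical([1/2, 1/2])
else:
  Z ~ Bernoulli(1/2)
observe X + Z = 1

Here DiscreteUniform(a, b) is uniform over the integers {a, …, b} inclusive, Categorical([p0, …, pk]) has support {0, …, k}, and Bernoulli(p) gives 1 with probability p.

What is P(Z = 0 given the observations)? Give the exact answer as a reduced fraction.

Enumerate traces; 8 have nonzero weight after conditioning:
  (Y=0, X=0, Z=1) weight 1/56
  (Y=0, X=1, Z=0) weight 3/56
  (Y=1, X=0, Z=1) weight 1/56
  (Y=1, X=1, Z=0) weight 3/56
  (Y=2, X=0, Z=1) weight 1/56
  (Y=2, X=1, Z=0) weight 3/56
  (Y=3, X=0, Z=1) weight 1/56
  (Y=3, X=1, Z=0) weight 3/56
Group by Z:
  weight(Z=0) = 3/14
  weight(Z=1) = 1/14
Total weight = 3/14 + 1/14 = 2/7
P(Z=0 | obs) = 3/14 / 2/7 = 3/4
P(Z=1 | obs) = 1/14 / 2/7 = 1/4

P(Z = 0 | obs) = 3/4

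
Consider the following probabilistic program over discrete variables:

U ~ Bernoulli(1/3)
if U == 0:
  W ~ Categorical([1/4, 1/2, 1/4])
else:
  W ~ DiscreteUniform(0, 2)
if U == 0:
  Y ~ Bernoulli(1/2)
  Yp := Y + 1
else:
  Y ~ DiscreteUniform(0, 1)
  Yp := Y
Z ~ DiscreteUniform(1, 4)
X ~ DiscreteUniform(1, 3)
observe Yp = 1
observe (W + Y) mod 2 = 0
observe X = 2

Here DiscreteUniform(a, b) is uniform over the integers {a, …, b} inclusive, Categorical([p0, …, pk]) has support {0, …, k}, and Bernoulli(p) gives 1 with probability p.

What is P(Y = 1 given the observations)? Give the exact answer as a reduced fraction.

Enumerate traces; 12 have nonzero weight after conditioning:
  (U=0, W=0, Y=0, Z=1, X=2) weight 1/144
  (U=0, W=0, Y=0, Z=2, X=2) weight 1/144
  (U=0, W=0, Y=0, Z=3, X=2) weight 1/144
  (U=0, W=0, Y=0, Z=4, X=2) weight 1/144
  (U=0, W=2, Y=0, Z=1, X=2) weight 1/144
  (U=0, W=2, Y=0, Z=2, X=2) weight 1/144
  (U=0, W=2, Y=0, Z=3, X=2) weight 1/144
  (U=0, W=2, Y=0, Z=4, X=2) weight 1/144
  (U=1, W=1, Y=1, Z=1, X=2) weight 1/216
  … 3 more
Group by Y:
  weight(Y=0) = 1/18
  weight(Y=1) = 1/54
Total weight = 1/18 + 1/54 = 2/27
P(Y=0 | obs) = 1/18 / 2/27 = 3/4
P(Y=1 | obs) = 1/54 / 2/27 = 1/4

P(Y = 1 | obs) = 1/4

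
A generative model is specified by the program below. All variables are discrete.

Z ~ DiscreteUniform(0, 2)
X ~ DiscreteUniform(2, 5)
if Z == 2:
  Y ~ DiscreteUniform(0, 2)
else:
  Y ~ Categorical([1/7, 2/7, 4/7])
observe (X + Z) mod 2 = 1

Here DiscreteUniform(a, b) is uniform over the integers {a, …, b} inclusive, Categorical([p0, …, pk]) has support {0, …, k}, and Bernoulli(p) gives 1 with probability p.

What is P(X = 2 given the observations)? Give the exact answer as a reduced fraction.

Enumerate traces; 18 have nonzero weight after conditioning:
  (Z=0, X=3, Y=0) weight 1/84
  (Z=0, X=3, Y=1) weight 1/42
  (Z=0, X=3, Y=2) weight 1/21
  (Z=0, X=5, Y=0) weight 1/84
  (Z=0, X=5, Y=1) weight 1/42
  (Z=0, X=5, Y=2) weight 1/21
  (Z=1, X=2, Y=0) weight 1/84
  (Z=1, X=2, Y=1) weight 1/42
  (Z=1, X=4, Y=0) weight 1/84
  … 9 more
Group by X:
  weight(X=2) = 1/12
  weight(X=3) = 1/6
  weight(X=4) = 1/12
  weight(X=5) = 1/6
Total weight = 1/12 + 1/6 + 1/12 + 1/6 = 1/2
P(X=2 | obs) = 1/12 / 1/2 = 1/6
P(X=3 | obs) = 1/6 / 1/2 = 1/3
P(X=4 | obs) = 1/12 / 1/2 = 1/6
P(X=5 | obs) = 1/6 / 1/2 = 1/3

P(X = 2 | obs) = 1/6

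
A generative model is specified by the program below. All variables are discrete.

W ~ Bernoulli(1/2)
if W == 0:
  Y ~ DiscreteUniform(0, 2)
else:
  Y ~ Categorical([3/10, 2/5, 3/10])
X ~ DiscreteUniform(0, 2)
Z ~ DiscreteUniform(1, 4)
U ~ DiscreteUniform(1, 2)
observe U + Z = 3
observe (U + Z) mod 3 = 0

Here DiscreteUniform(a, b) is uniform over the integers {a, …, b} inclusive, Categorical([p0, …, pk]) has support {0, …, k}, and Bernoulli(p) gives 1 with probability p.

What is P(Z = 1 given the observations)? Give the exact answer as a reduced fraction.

P(Z = 1 | obs) = 1/2

Enumerate traces; 36 have nonzero weight after conditioning:
  (W=0, Y=0, X=0, Z=1, U=2) weight 1/144
  (W=0, Y=0, X=0, Z=2, U=1) weight 1/144
  (W=0, Y=0, X=1, Z=1, U=2) weight 1/144
  (W=0, Y=0, X=1, Z=2, U=1) weight 1/144
  (W=0, Y=0, X=2, Z=1, U=2) weight 1/144
  (W=0, Y=0, X=2, Z=2, U=1) weight 1/144
  (W=0, Y=1, X=0, Z=1, U=2) weight 1/144
  (W=0, Y=1, X=0, Z=2, U=1) weight 1/144
  … 28 more
Group by Z:
  weight(Z=1) = 1/8
  weight(Z=2) = 1/8
Total weight = 1/8 + 1/8 = 1/4
P(Z=1 | obs) = 1/8 / 1/4 = 1/2
P(Z=2 | obs) = 1/8 / 1/4 = 1/2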